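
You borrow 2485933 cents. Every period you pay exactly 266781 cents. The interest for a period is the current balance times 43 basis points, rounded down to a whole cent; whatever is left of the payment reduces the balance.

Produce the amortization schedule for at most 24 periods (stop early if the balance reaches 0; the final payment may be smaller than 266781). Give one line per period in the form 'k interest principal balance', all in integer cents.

1 10689 256092 2229841
2 9588 257193 1972648
3 8482 258299 1714349
4 7371 259410 1454939
5 6256 260525 1194414
6 5135 261646 932768
7 4010 262771 669997
8 2880 263901 406096
9 1746 265035 141061
10 606 141061 0

1. interest=⌊2485933·43/10000⌋=10689; principal=266781-10689=256092; balance=2485933-256092=2229841
2. interest=⌊2229841·43/10000⌋=9588; principal=266781-9588=257193; balance=2229841-257193=1972648
3. interest=⌊1972648·43/10000⌋=8482; principal=266781-8482=258299; balance=1972648-258299=1714349
4. interest=⌊1714349·43/10000⌋=7371; principal=266781-7371=259410; balance=1714349-259410=1454939
5. interest=⌊1454939·43/10000⌋=6256; principal=266781-6256=260525; balance=1454939-260525=1194414
6. interest=⌊1194414·43/10000⌋=5135; principal=266781-5135=261646; balance=1194414-261646=932768
7. interest=⌊932768·43/10000⌋=4010; principal=266781-4010=262771; balance=932768-262771=669997
8. interest=⌊669997·43/10000⌋=2880; principal=266781-2880=263901; balance=669997-263901=406096
9. interest=⌊406096·43/10000⌋=1746; principal=266781-1746=265035; balance=406096-265035=141061
10. interest=⌊141061·43/10000⌋=606; principal=min(266781-606,141061)=141061; balance=141061-141061=0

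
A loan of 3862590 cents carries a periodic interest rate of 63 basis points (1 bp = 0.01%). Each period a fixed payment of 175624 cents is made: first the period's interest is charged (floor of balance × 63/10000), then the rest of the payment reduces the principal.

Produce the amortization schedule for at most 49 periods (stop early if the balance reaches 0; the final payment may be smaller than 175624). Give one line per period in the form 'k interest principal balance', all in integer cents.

1. interest=⌊3862590·63/10000⌋=24334; principal=175624-24334=151290; balance=3862590-151290=3711300
2. interest=⌊3711300·63/10000⌋=23381; principal=175624-23381=152243; balance=3711300-152243=3559057
3. interest=⌊3559057·63/10000⌋=22422; principal=175624-22422=153202; balance=3559057-153202=3405855
4. interest=⌊3405855·63/10000⌋=21456; principal=175624-21456=154168; balance=3405855-154168=3251687
5. interest=⌊3251687·63/10000⌋=20485; principal=175624-20485=155139; balance=3251687-155139=3096548
6. interest=⌊3096548·63/10000⌋=19508; principal=175624-19508=156116; balance=3096548-156116=2940432
7. interest=⌊2940432·63/10000⌋=18524; principal=175624-18524=157100; balance=2940432-157100=2783332
8. interest=⌊2783332·63/10000⌋=17534; principal=175624-17534=158090; balance=2783332-158090=2625242
9. interest=⌊2625242·63/10000⌋=16539; principal=175624-16539=159085; balance=2625242-159085=2466157
10. interest=⌊2466157·63/10000⌋=15536; principal=175624-15536=160088; balance=2466157-160088=2306069
11. interest=⌊2306069·63/10000⌋=14528; principal=175624-14528=161096; balance=2306069-161096=2144973
12. interest=⌊2144973·63/10000⌋=13513; principal=175624-13513=162111; balance=2144973-162111=1982862
13. interest=⌊1982862·63/10000⌋=12492; principal=175624-12492=163132; balance=1982862-163132=1819730
14. interest=⌊1819730·63/10000⌋=11464; principal=175624-11464=164160; balance=1819730-164160=1655570
15. interest=⌊1655570·63/10000⌋=10430; principal=175624-10430=165194; balance=1655570-165194=1490376
16. interest=⌊1490376·63/10000⌋=9389; principal=175624-9389=166235; balance=1490376-166235=1324141
17. interest=⌊1324141·63/10000⌋=8342; principal=175624-8342=167282; balance=1324141-167282=1156859
18. interest=⌊1156859·63/10000⌋=7288; principal=175624-7288=168336; balance=1156859-168336=988523
19. interest=⌊988523·63/10000⌋=6227; principal=175624-6227=169397; balance=988523-169397=819126
20. interest=⌊819126·63/10000⌋=5160; principal=175624-5160=170464; balance=819126-170464=648662
21. interest=⌊648662·63/10000⌋=4086; principal=175624-4086=171538; balance=648662-171538=477124
22. interest=⌊477124·63/10000⌋=3005; principal=175624-3005=172619; balance=477124-172619=304505
23. interest=⌊304505·63/10000⌋=1918; principal=175624-1918=173706; balance=304505-173706=130799
24. interest=⌊130799·63/10000⌋=824; principal=min(175624-824,130799)=130799; balance=130799-130799=0

1 24334 151290 3711300
2 23381 152243 3559057
3 22422 153202 3405855
4 21456 154168 3251687
5 20485 155139 3096548
6 19508 156116 2940432
7 18524 157100 2783332
8 17534 158090 2625242
9 16539 159085 2466157
10 15536 160088 2306069
11 14528 161096 2144973
12 13513 162111 1982862
13 12492 163132 1819730
14 11464 164160 1655570
15 10430 165194 1490376
16 9389 166235 1324141
17 8342 167282 1156859
18 7288 168336 988523
19 6227 169397 819126
20 5160 170464 648662
21 4086 171538 477124
22 3005 172619 304505
23 1918 173706 130799
24 824 130799 0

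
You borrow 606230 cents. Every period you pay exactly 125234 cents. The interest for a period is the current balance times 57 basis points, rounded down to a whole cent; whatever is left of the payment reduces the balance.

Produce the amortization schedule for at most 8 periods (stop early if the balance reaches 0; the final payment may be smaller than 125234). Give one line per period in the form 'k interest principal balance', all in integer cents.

1. interest=⌊606230·57/10000⌋=3455; principal=125234-3455=121779; balance=606230-121779=484451
2. interest=⌊484451·57/10000⌋=2761; principal=125234-2761=122473; balance=484451-122473=361978
3. interest=⌊361978·57/10000⌋=2063; principal=125234-2063=123171; balance=361978-123171=238807
4. interest=⌊238807·57/10000⌋=1361; principal=125234-1361=123873; balance=238807-123873=114934
5. interest=⌊114934·57/10000⌋=655; principal=min(125234-655,114934)=114934; balance=114934-114934=0

1 3455 121779 484451
2 2761 122473 361978
3 2063 123171 238807
4 1361 123873 114934
5 655 114934 0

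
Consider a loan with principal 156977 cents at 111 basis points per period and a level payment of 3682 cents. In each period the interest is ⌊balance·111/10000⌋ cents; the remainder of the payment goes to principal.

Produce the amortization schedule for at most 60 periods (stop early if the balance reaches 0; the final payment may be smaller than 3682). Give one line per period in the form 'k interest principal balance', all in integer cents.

1. interest=⌊156977·111/10000⌋=1742; principal=3682-1742=1940; balance=156977-1940=155037
2. interest=⌊155037·111/10000⌋=1720; principal=3682-1720=1962; balance=155037-1962=153075
3. interest=⌊153075·111/10000⌋=1699; principal=3682-1699=1983; balance=153075-1983=151092
4. interest=⌊151092·111/10000⌋=1677; principal=3682-1677=2005; balance=151092-2005=149087
5. interest=⌊149087·111/10000⌋=1654; principal=3682-1654=2028; balance=149087-2028=147059
6. interest=⌊147059·111/10000⌋=1632; principal=3682-1632=2050; balance=147059-2050=145009
7. interest=⌊145009·111/10000⌋=1609; principal=3682-1609=2073; balance=145009-2073=142936
8. interest=⌊142936·111/10000⌋=1586; principal=3682-1586=2096; balance=142936-2096=140840
9. interest=⌊140840·111/10000⌋=1563; principal=3682-1563=2119; balance=140840-2119=138721
10. interest=⌊138721·111/10000⌋=1539; principal=3682-1539=2143; balance=138721-2143=136578
11. interest=⌊136578·111/10000⌋=1516; principal=3682-1516=2166; balance=136578-2166=134412
12. interest=⌊134412·111/10000⌋=1491; principal=3682-1491=2191; balance=134412-2191=132221
13. interest=⌊132221·111/10000⌋=1467; principal=3682-1467=2215; balance=132221-2215=130006
14. interest=⌊130006·111/10000⌋=1443; principal=3682-1443=2239; balance=130006-2239=127767
15. interest=⌊127767·111/10000⌋=1418; principal=3682-1418=2264; balance=127767-2264=125503
16. interest=⌊125503·111/10000⌋=1393; principal=3682-1393=2289; balance=125503-2289=123214
17. interest=⌊123214·111/10000⌋=1367; principal=3682-1367=2315; balance=123214-2315=120899
18. interest=⌊120899·111/10000⌋=1341; principal=3682-1341=2341; balance=120899-2341=118558
19. interest=⌊118558·111/10000⌋=1315; principal=3682-1315=2367; balance=118558-2367=116191
20. interest=⌊116191·111/10000⌋=1289; principal=3682-1289=2393; balance=116191-2393=113798
21. interest=⌊113798·111/10000⌋=1263; principal=3682-1263=2419; balance=113798-2419=111379
22. interest=⌊111379·111/10000⌋=1236; principal=3682-1236=2446; balance=111379-2446=108933
23. interest=⌊108933·111/10000⌋=1209; principal=3682-1209=2473; balance=108933-2473=106460
24. interest=⌊106460·111/10000⌋=1181; principal=3682-1181=2501; balance=106460-2501=103959
25. interest=⌊103959·111/10000⌋=1153; principal=3682-1153=2529; balance=103959-2529=101430
26. interest=⌊101430·111/10000⌋=1125; principal=3682-1125=2557; balance=101430-2557=98873
27. interest=⌊98873·111/10000⌋=1097; principal=3682-1097=2585; balance=98873-2585=96288
28. interest=⌊96288·111/10000⌋=1068; principal=3682-1068=2614; balance=96288-2614=93674
29. interest=⌊93674·111/10000⌋=1039; principal=3682-1039=2643; balance=93674-2643=91031
30. interest=⌊91031·111/10000⌋=1010; principal=3682-1010=2672; balance=91031-2672=88359
31. interest=⌊88359·111/10000⌋=980; principal=3682-980=2702; balance=88359-2702=85657
32. interest=⌊85657·111/10000⌋=950; principal=3682-950=2732; balance=85657-2732=82925
33. interest=⌊82925·111/10000⌋=920; principal=3682-920=2762; balance=82925-2762=80163
34. interest=⌊80163·111/10000⌋=889; principal=3682-889=2793; balance=80163-2793=77370
35. interest=⌊77370·111/10000⌋=858; principal=3682-858=2824; balance=77370-2824=74546
36. interest=⌊74546·111/10000⌋=827; principal=3682-827=2855; balance=74546-2855=71691
37. interest=⌊71691·111/10000⌋=795; principal=3682-795=2887; balance=71691-2887=68804
38. interest=⌊68804·111/10000⌋=763; principal=3682-763=2919; balance=68804-2919=65885
39. interest=⌊65885·111/10000⌋=731; principal=3682-731=2951; balance=65885-2951=62934
40. interest=⌊62934·111/10000⌋=698; principal=3682-698=2984; balance=62934-2984=59950
41. interest=⌊59950·111/10000⌋=665; principal=3682-665=3017; balance=59950-3017=56933
42. interest=⌊56933·111/10000⌋=631; principal=3682-631=3051; balance=56933-3051=53882
43. interest=⌊53882·111/10000⌋=598; principal=3682-598=3084; balance=53882-3084=50798
44. interest=⌊50798·111/10000⌋=563; principal=3682-563=3119; balance=50798-3119=47679
45. interest=⌊47679·111/10000⌋=529; principal=3682-529=3153; balance=47679-3153=44526
46. interest=⌊44526·111/10000⌋=494; principal=3682-494=3188; balance=44526-3188=41338
47. interest=⌊41338·111/10000⌋=458; principal=3682-458=3224; balance=41338-3224=38114
48. interest=⌊38114·111/10000⌋=423; principal=3682-423=3259; balance=38114-3259=34855
49. interest=⌊34855·111/10000⌋=386; principal=3682-386=3296; balance=34855-3296=31559
50. interest=⌊31559·111/10000⌋=350; principal=3682-350=3332; balance=31559-3332=28227
51. interest=⌊28227·111/10000⌋=313; principal=3682-313=3369; balance=28227-3369=24858
52. interest=⌊24858·111/10000⌋=275; principal=3682-275=3407; balance=24858-3407=21451
53. interest=⌊21451·111/10000⌋=238; principal=3682-238=3444; balance=21451-3444=18007
54. interest=⌊18007·111/10000⌋=199; principal=3682-199=3483; balance=18007-3483=14524
55. interest=⌊14524·111/10000⌋=161; principal=3682-161=3521; balance=14524-3521=11003
56. interest=⌊11003·111/10000⌋=122; principal=3682-122=3560; balance=11003-3560=7443
57. interest=⌊7443·111/10000⌋=82; principal=3682-82=3600; balance=7443-3600=3843
58. interest=⌊3843·111/10000⌋=42; principal=3682-42=3640; balance=3843-3640=203
59. interest=⌊203·111/10000⌋=2; principal=min(3682-2,203)=203; balance=203-203=0

1 1742 1940 155037
2 1720 1962 153075
3 1699 1983 151092
4 1677 2005 149087
5 1654 2028 147059
6 1632 2050 145009
7 1609 2073 142936
8 1586 2096 140840
9 1563 2119 138721
10 1539 2143 136578
11 1516 2166 134412
12 1491 2191 132221
13 1467 2215 130006
14 1443 2239 127767
15 1418 2264 125503
16 1393 2289 123214
17 1367 2315 120899
18 1341 2341 118558
19 1315 2367 116191
20 1289 2393 113798
21 1263 2419 111379
22 1236 2446 108933
23 1209 2473 106460
24 1181 2501 103959
25 1153 2529 101430
26 1125 2557 98873
27 1097 2585 96288
28 1068 2614 93674
29 1039 2643 91031
30 1010 2672 88359
31 980 2702 85657
32 950 2732 82925
33 920 2762 80163
34 889 2793 77370
35 858 2824 74546
36 827 2855 71691
37 795 2887 68804
38 763 2919 65885
39 731 2951 62934
40 698 2984 59950
41 665 3017 56933
42 631 3051 53882
43 598 3084 50798
44 563 3119 47679
45 529 3153 44526
46 494 3188 41338
47 458 3224 38114
48 423 3259 34855
49 386 3296 31559
50 350 3332 28227
51 313 3369 24858
52 275 3407 21451
53 238 3444 18007
54 199 3483 14524
55 161 3521 11003
56 122 3560 7443
57 82 3600 3843
58 42 3640 203
59 2 203 0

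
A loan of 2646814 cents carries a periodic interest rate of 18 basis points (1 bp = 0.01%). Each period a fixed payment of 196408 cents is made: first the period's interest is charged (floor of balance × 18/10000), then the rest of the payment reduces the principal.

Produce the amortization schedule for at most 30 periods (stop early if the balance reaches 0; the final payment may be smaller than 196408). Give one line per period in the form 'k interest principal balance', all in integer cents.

1 4764 191644 2455170
2 4419 191989 2263181
3 4073 192335 2070846
4 3727 192681 1878165
5 3380 193028 1685137
6 3033 193375 1491762
7 2685 193723 1298039
8 2336 194072 1103967
9 1987 194421 909546
10 1637 194771 714775
11 1286 195122 519653
12 935 195473 324180
13 583 195825 128355
14 231 128355 0

1. interest=⌊2646814·18/10000⌋=4764; principal=196408-4764=191644; balance=2646814-191644=2455170
2. interest=⌊2455170·18/10000⌋=4419; principal=196408-4419=191989; balance=2455170-191989=2263181
3. interest=⌊2263181·18/10000⌋=4073; principal=196408-4073=192335; balance=2263181-192335=2070846
4. interest=⌊2070846·18/10000⌋=3727; principal=196408-3727=192681; balance=2070846-192681=1878165
5. interest=⌊1878165·18/10000⌋=3380; principal=196408-3380=193028; balance=1878165-193028=1685137
6. interest=⌊1685137·18/10000⌋=3033; principal=196408-3033=193375; balance=1685137-193375=1491762
7. interest=⌊1491762·18/10000⌋=2685; principal=196408-2685=193723; balance=1491762-193723=1298039
8. interest=⌊1298039·18/10000⌋=2336; principal=196408-2336=194072; balance=1298039-194072=1103967
9. interest=⌊1103967·18/10000⌋=1987; principal=196408-1987=194421; balance=1103967-194421=909546
10. interest=⌊909546·18/10000⌋=1637; principal=196408-1637=194771; balance=909546-194771=714775
11. interest=⌊714775·18/10000⌋=1286; principal=196408-1286=195122; balance=714775-195122=519653
12. interest=⌊519653·18/10000⌋=935; principal=196408-935=195473; balance=519653-195473=324180
13. interest=⌊324180·18/10000⌋=583; principal=196408-583=195825; balance=324180-195825=128355
14. interest=⌊128355·18/10000⌋=231; principal=min(196408-231,128355)=128355; balance=128355-128355=0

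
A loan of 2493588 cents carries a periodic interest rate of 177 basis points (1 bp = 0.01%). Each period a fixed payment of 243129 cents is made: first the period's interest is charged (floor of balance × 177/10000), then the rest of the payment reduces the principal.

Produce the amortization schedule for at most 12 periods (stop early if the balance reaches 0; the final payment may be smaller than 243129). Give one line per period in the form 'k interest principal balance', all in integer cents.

1. interest=⌊2493588·177/10000⌋=44136; principal=243129-44136=198993; balance=2493588-198993=2294595
2. interest=⌊2294595·177/10000⌋=40614; principal=243129-40614=202515; balance=2294595-202515=2092080
3. interest=⌊2092080·177/10000⌋=37029; principal=243129-37029=206100; balance=2092080-206100=1885980
4. interest=⌊1885980·177/10000⌋=33381; principal=243129-33381=209748; balance=1885980-209748=1676232
5. interest=⌊1676232·177/10000⌋=29669; principal=243129-29669=213460; balance=1676232-213460=1462772
6. interest=⌊1462772·177/10000⌋=25891; principal=243129-25891=217238; balance=1462772-217238=1245534
7. interest=⌊1245534·177/10000⌋=22045; principal=243129-22045=221084; balance=1245534-221084=1024450
8. interest=⌊1024450·177/10000⌋=18132; principal=243129-18132=224997; balance=1024450-224997=799453
9. interest=⌊799453·177/10000⌋=14150; principal=243129-14150=228979; balance=799453-228979=570474
10. interest=⌊570474·177/10000⌋=10097; principal=243129-10097=233032; balance=570474-233032=337442
11. interest=⌊337442·177/10000⌋=5972; principal=243129-5972=237157; balance=337442-237157=100285
12. interest=⌊100285·177/10000⌋=1775; principal=min(243129-1775,100285)=100285; balance=100285-100285=0

1 44136 198993 2294595
2 40614 202515 2092080
3 37029 206100 1885980
4 33381 209748 1676232
5 29669 213460 1462772
6 25891 217238 1245534
7 22045 221084 1024450
8 18132 224997 799453
9 14150 228979 570474
10 10097 233032 337442
11 5972 237157 100285
12 1775 100285 0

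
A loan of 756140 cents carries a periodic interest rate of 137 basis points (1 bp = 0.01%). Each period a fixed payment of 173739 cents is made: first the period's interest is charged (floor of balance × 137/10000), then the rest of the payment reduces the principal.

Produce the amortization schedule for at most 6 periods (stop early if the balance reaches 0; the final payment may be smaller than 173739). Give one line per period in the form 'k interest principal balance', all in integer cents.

1. interest=⌊756140·137/10000⌋=10359; principal=173739-10359=163380; balance=756140-163380=592760
2. interest=⌊592760·137/10000⌋=8120; principal=173739-8120=165619; balance=592760-165619=427141
3. interest=⌊427141·137/10000⌋=5851; principal=173739-5851=167888; balance=427141-167888=259253
4. interest=⌊259253·137/10000⌋=3551; principal=173739-3551=170188; balance=259253-170188=89065
5. interest=⌊89065·137/10000⌋=1220; principal=min(173739-1220,89065)=89065; balance=89065-89065=0

1 10359 163380 592760
2 8120 165619 427141
3 5851 167888 259253
4 3551 170188 89065
5 1220 89065 0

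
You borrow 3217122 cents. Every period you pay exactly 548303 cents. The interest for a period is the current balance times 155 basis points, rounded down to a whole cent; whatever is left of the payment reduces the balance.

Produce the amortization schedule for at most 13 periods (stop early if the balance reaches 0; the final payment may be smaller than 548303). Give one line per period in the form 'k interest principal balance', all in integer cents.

1 49865 498438 2718684
2 42139 506164 2212520
3 34294 514009 1698511
4 26326 521977 1176534
5 18236 530067 646467
6 10020 538283 108184
7 1676 108184 0

1. interest=⌊3217122·155/10000⌋=49865; principal=548303-49865=498438; balance=3217122-498438=2718684
2. interest=⌊2718684·155/10000⌋=42139; principal=548303-42139=506164; balance=2718684-506164=2212520
3. interest=⌊2212520·155/10000⌋=34294; principal=548303-34294=514009; balance=2212520-514009=1698511
4. interest=⌊1698511·155/10000⌋=26326; principal=548303-26326=521977; balance=1698511-521977=1176534
5. interest=⌊1176534·155/10000⌋=18236; principal=548303-18236=530067; balance=1176534-530067=646467
6. interest=⌊646467·155/10000⌋=10020; principal=548303-10020=538283; balance=646467-538283=108184
7. interest=⌊108184·155/10000⌋=1676; principal=min(548303-1676,108184)=108184; balance=108184-108184=0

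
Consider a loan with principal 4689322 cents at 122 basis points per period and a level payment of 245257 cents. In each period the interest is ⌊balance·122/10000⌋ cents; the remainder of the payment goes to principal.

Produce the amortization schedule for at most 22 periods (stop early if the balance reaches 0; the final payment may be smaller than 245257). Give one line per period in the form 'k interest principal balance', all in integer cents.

1 57209 188048 4501274
2 54915 190342 4310932
3 52593 192664 4118268
4 50242 195015 3923253
5 47863 197394 3725859
6 45455 199802 3526057
7 43017 202240 3323817
8 40550 204707 3119110
9 38053 207204 2911906
10 35525 209732 2702174
11 32966 212291 2489883
12 30376 214881 2275002
13 27755 217502 2057500
14 25101 220156 1837344
15 22415 222842 1614502
16 19696 225561 1388941
17 16945 228312 1160629
18 14159 231098 929531
19 11340 233917 695614
20 8486 236771 458843
21 5597 239660 219183
22 2674 219183 0

1. interest=⌊4689322·122/10000⌋=57209; principal=245257-57209=188048; balance=4689322-188048=4501274
2. interest=⌊4501274·122/10000⌋=54915; principal=245257-54915=190342; balance=4501274-190342=4310932
3. interest=⌊4310932·122/10000⌋=52593; principal=245257-52593=192664; balance=4310932-192664=4118268
4. interest=⌊4118268·122/10000⌋=50242; principal=245257-50242=195015; balance=4118268-195015=3923253
5. interest=⌊3923253·122/10000⌋=47863; principal=245257-47863=197394; balance=3923253-197394=3725859
6. interest=⌊3725859·122/10000⌋=45455; principal=245257-45455=199802; balance=3725859-199802=3526057
7. interest=⌊3526057·122/10000⌋=43017; principal=245257-43017=202240; balance=3526057-202240=3323817
8. interest=⌊3323817·122/10000⌋=40550; principal=245257-40550=204707; balance=3323817-204707=3119110
9. interest=⌊3119110·122/10000⌋=38053; principal=245257-38053=207204; balance=3119110-207204=2911906
10. interest=⌊2911906·122/10000⌋=35525; principal=245257-35525=209732; balance=2911906-209732=2702174
11. interest=⌊2702174·122/10000⌋=32966; principal=245257-32966=212291; balance=2702174-212291=2489883
12. interest=⌊2489883·122/10000⌋=30376; principal=245257-30376=214881; balance=2489883-214881=2275002
13. interest=⌊2275002·122/10000⌋=27755; principal=245257-27755=217502; balance=2275002-217502=2057500
14. interest=⌊2057500·122/10000⌋=25101; principal=245257-25101=220156; balance=2057500-220156=1837344
15. interest=⌊1837344·122/10000⌋=22415; principal=245257-22415=222842; balance=1837344-222842=1614502
16. interest=⌊1614502·122/10000⌋=19696; principal=245257-19696=225561; balance=1614502-225561=1388941
17. interest=⌊1388941·122/10000⌋=16945; principal=245257-16945=228312; balance=1388941-228312=1160629
18. interest=⌊1160629·122/10000⌋=14159; principal=245257-14159=231098; balance=1160629-231098=929531
19. interest=⌊929531·122/10000⌋=11340; principal=245257-11340=233917; balance=929531-233917=695614
20. interest=⌊695614·122/10000⌋=8486; principal=245257-8486=236771; balance=695614-236771=458843
21. interest=⌊458843·122/10000⌋=5597; principal=245257-5597=239660; balance=458843-239660=219183
22. interest=⌊219183·122/10000⌋=2674; principal=min(245257-2674,219183)=219183; balance=219183-219183=0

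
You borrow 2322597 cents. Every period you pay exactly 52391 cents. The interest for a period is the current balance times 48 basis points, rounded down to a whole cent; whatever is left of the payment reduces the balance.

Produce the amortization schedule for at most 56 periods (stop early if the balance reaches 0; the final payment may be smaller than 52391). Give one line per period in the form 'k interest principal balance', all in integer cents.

1. interest=⌊2322597·48/10000⌋=11148; principal=52391-11148=41243; balance=2322597-41243=2281354
2. interest=⌊2281354·48/10000⌋=10950; principal=52391-10950=41441; balance=2281354-41441=2239913
3. interest=⌊2239913·48/10000⌋=10751; principal=52391-10751=41640; balance=2239913-41640=2198273
4. interest=⌊2198273·48/10000⌋=10551; principal=52391-10551=41840; balance=2198273-41840=2156433
5. interest=⌊2156433·48/10000⌋=10350; principal=52391-10350=42041; balance=2156433-42041=2114392
6. interest=⌊2114392·48/10000⌋=10149; principal=52391-10149=42242; balance=2114392-42242=2072150
7. interest=⌊2072150·48/10000⌋=9946; principal=52391-9946=42445; balance=2072150-42445=2029705
8. interest=⌊2029705·48/10000⌋=9742; principal=52391-9742=42649; balance=2029705-42649=1987056
9. interest=⌊1987056·48/10000⌋=9537; principal=52391-9537=42854; balance=1987056-42854=1944202
10. interest=⌊1944202·48/10000⌋=9332; principal=52391-9332=43059; balance=1944202-43059=1901143
11. interest=⌊1901143·48/10000⌋=9125; principal=52391-9125=43266; balance=1901143-43266=1857877
12. interest=⌊1857877·48/10000⌋=8917; principal=52391-8917=43474; balance=1857877-43474=1814403
13. interest=⌊1814403·48/10000⌋=8709; principal=52391-8709=43682; balance=1814403-43682=1770721
14. interest=⌊1770721·48/10000⌋=8499; principal=52391-8499=43892; balance=1770721-43892=1726829
15. interest=⌊1726829·48/10000⌋=8288; principal=52391-8288=44103; balance=1726829-44103=1682726
16. interest=⌊1682726·48/10000⌋=8077; principal=52391-8077=44314; balance=1682726-44314=1638412
17. interest=⌊1638412·48/10000⌋=7864; principal=52391-7864=44527; balance=1638412-44527=1593885
18. interest=⌊1593885·48/10000⌋=7650; principal=52391-7650=44741; balance=1593885-44741=1549144
19. interest=⌊1549144·48/10000⌋=7435; principal=52391-7435=44956; balance=1549144-44956=1504188
20. interest=⌊1504188·48/10000⌋=7220; principal=52391-7220=45171; balance=1504188-45171=1459017
21. interest=⌊1459017·48/10000⌋=7003; principal=52391-7003=45388; balance=1459017-45388=1413629
22. interest=⌊1413629·48/10000⌋=6785; principal=52391-6785=45606; balance=1413629-45606=1368023
23. interest=⌊1368023·48/10000⌋=6566; principal=52391-6566=45825; balance=1368023-45825=1322198
24. interest=⌊1322198·48/10000⌋=6346; principal=52391-6346=46045; balance=1322198-46045=1276153
25. interest=⌊1276153·48/10000⌋=6125; principal=52391-6125=46266; balance=1276153-46266=1229887
26. interest=⌊1229887·48/10000⌋=5903; principal=52391-5903=46488; balance=1229887-46488=1183399
27. interest=⌊1183399·48/10000⌋=5680; principal=52391-5680=46711; balance=1183399-46711=1136688
28. interest=⌊1136688·48/10000⌋=5456; principal=52391-5456=46935; balance=1136688-46935=1089753
29. interest=⌊1089753·48/10000⌋=5230; principal=52391-5230=47161; balance=1089753-47161=1042592
30. interest=⌊1042592·48/10000⌋=5004; principal=52391-5004=47387; balance=1042592-47387=995205
31. interest=⌊995205·48/10000⌋=4776; principal=52391-4776=47615; balance=995205-47615=947590
32. interest=⌊947590·48/10000⌋=4548; principal=52391-4548=47843; balance=947590-47843=899747
33. interest=⌊899747·48/10000⌋=4318; principal=52391-4318=48073; balance=899747-48073=851674
34. interest=⌊851674·48/10000⌋=4088; principal=52391-4088=48303; balance=851674-48303=803371
35. interest=⌊803371·48/10000⌋=3856; principal=52391-3856=48535; balance=803371-48535=754836
36. interest=⌊754836·48/10000⌋=3623; principal=52391-3623=48768; balance=754836-48768=706068
37. interest=⌊706068·48/10000⌋=3389; principal=52391-3389=49002; balance=706068-49002=657066
38. interest=⌊657066·48/10000⌋=3153; principal=52391-3153=49238; balance=657066-49238=607828
39. interest=⌊607828·48/10000⌋=2917; principal=52391-2917=49474; balance=607828-49474=558354
40. interest=⌊558354·48/10000⌋=2680; principal=52391-2680=49711; balance=558354-49711=508643
41. interest=⌊508643·48/10000⌋=2441; principal=52391-2441=49950; balance=508643-49950=458693
42. interest=⌊458693·48/10000⌋=2201; principal=52391-2201=50190; balance=458693-50190=408503
43. interest=⌊408503·48/10000⌋=1960; principal=52391-1960=50431; balance=408503-50431=358072
44. interest=⌊358072·48/10000⌋=1718; principal=52391-1718=50673; balance=358072-50673=307399
45. interest=⌊307399·48/10000⌋=1475; principal=52391-1475=50916; balance=307399-50916=256483
46. interest=⌊256483·48/10000⌋=1231; principal=52391-1231=51160; balance=256483-51160=205323
47. interest=⌊205323·48/10000⌋=985; principal=52391-985=51406; balance=205323-51406=153917
48. interest=⌊153917·48/10000⌋=738; principal=52391-738=51653; balance=153917-51653=102264
49. interest=⌊102264·48/10000⌋=490; principal=52391-490=51901; balance=102264-51901=50363
50. interest=⌊50363·48/10000⌋=241; principal=min(52391-241,50363)=50363; balance=50363-50363=0

1 11148 41243 2281354
2 10950 41441 2239913
3 10751 41640 2198273
4 10551 41840 2156433
5 10350 42041 2114392
6 10149 42242 2072150
7 9946 42445 2029705
8 9742 42649 1987056
9 9537 42854 1944202
10 9332 43059 1901143
11 9125 43266 1857877
12 8917 43474 1814403
13 8709 43682 1770721
14 8499 43892 1726829
15 8288 44103 1682726
16 8077 44314 1638412
17 7864 44527 1593885
18 7650 44741 1549144
19 7435 44956 1504188
20 7220 45171 1459017
21 7003 45388 1413629
22 6785 45606 1368023
23 6566 45825 1322198
24 6346 46045 1276153
25 6125 46266 1229887
26 5903 46488 1183399
27 5680 46711 1136688
28 5456 46935 1089753
29 5230 47161 1042592
30 5004 47387 995205
31 4776 47615 947590
32 4548 47843 899747
33 4318 48073 851674
34 4088 48303 803371
35 3856 48535 754836
36 3623 48768 706068
37 3389 49002 657066
38 3153 49238 607828
39 2917 49474 558354
40 2680 49711 508643
41 2441 49950 458693
42 2201 50190 408503
43 1960 50431 358072
44 1718 50673 307399
45 1475 50916 256483
46 1231 51160 205323
47 985 51406 153917
48 738 51653 102264
49 490 51901 50363
50 241 50363 0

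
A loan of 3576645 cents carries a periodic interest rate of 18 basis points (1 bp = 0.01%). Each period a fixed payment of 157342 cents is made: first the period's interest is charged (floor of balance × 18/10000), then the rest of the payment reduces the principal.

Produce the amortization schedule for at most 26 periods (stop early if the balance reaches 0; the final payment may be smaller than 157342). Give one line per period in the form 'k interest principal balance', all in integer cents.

1 6437 150905 3425740
2 6166 151176 3274564
3 5894 151448 3123116
4 5621 151721 2971395
5 5348 151994 2819401
6 5074 152268 2667133
7 4800 152542 2514591
8 4526 152816 2361775
9 4251 153091 2208684
10 3975 153367 2055317
11 3699 153643 1901674
12 3423 153919 1747755
13 3145 154197 1593558
14 2868 154474 1439084
15 2590 154752 1284332
16 2311 155031 1129301
17 2032 155310 973991
18 1753 155589 818402
19 1473 155869 662533
20 1192 156150 506383
21 911 156431 349952
22 629 156713 193239
23 347 156995 36244
24 65 36244 0

1. interest=⌊3576645·18/10000⌋=6437; principal=157342-6437=150905; balance=3576645-150905=3425740
2. interest=⌊3425740·18/10000⌋=6166; principal=157342-6166=151176; balance=3425740-151176=3274564
3. interest=⌊3274564·18/10000⌋=5894; principal=157342-5894=151448; balance=3274564-151448=3123116
4. interest=⌊3123116·18/10000⌋=5621; principal=157342-5621=151721; balance=3123116-151721=2971395
5. interest=⌊2971395·18/10000⌋=5348; principal=157342-5348=151994; balance=2971395-151994=2819401
6. interest=⌊2819401·18/10000⌋=5074; principal=157342-5074=152268; balance=2819401-152268=2667133
7. interest=⌊2667133·18/10000⌋=4800; principal=157342-4800=152542; balance=2667133-152542=2514591
8. interest=⌊2514591·18/10000⌋=4526; principal=157342-4526=152816; balance=2514591-152816=2361775
9. interest=⌊2361775·18/10000⌋=4251; principal=157342-4251=153091; balance=2361775-153091=2208684
10. interest=⌊2208684·18/10000⌋=3975; principal=157342-3975=153367; balance=2208684-153367=2055317
11. interest=⌊2055317·18/10000⌋=3699; principal=157342-3699=153643; balance=2055317-153643=1901674
12. interest=⌊1901674·18/10000⌋=3423; principal=157342-3423=153919; balance=1901674-153919=1747755
13. interest=⌊1747755·18/10000⌋=3145; principal=157342-3145=154197; balance=1747755-154197=1593558
14. interest=⌊1593558·18/10000⌋=2868; principal=157342-2868=154474; balance=1593558-154474=1439084
15. interest=⌊1439084·18/10000⌋=2590; principal=157342-2590=154752; balance=1439084-154752=1284332
16. interest=⌊1284332·18/10000⌋=2311; principal=157342-2311=155031; balance=1284332-155031=1129301
17. interest=⌊1129301·18/10000⌋=2032; principal=157342-2032=155310; balance=1129301-155310=973991
18. interest=⌊973991·18/10000⌋=1753; principal=157342-1753=155589; balance=973991-155589=818402
19. interest=⌊818402·18/10000⌋=1473; principal=157342-1473=155869; balance=818402-155869=662533
20. interest=⌊662533·18/10000⌋=1192; principal=157342-1192=156150; balance=662533-156150=506383
21. interest=⌊506383·18/10000⌋=911; principal=157342-911=156431; balance=506383-156431=349952
22. interest=⌊349952·18/10000⌋=629; principal=157342-629=156713; balance=349952-156713=193239
23. interest=⌊193239·18/10000⌋=347; principal=157342-347=156995; balance=193239-156995=36244
24. interest=⌊36244·18/10000⌋=65; principal=min(157342-65,36244)=36244; balance=36244-36244=0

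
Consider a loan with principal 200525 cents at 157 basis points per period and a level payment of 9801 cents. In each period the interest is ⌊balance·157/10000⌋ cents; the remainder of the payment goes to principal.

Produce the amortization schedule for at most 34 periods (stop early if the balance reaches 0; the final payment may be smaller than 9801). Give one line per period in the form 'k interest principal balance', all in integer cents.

1. interest=⌊200525·157/10000⌋=3148; principal=9801-3148=6653; balance=200525-6653=193872
2. interest=⌊193872·157/10000⌋=3043; principal=9801-3043=6758; balance=193872-6758=187114
3. interest=⌊187114·157/10000⌋=2937; principal=9801-2937=6864; balance=187114-6864=180250
4. interest=⌊180250·157/10000⌋=2829; principal=9801-2829=6972; balance=180250-6972=173278
5. interest=⌊173278·157/10000⌋=2720; principal=9801-2720=7081; balance=173278-7081=166197
6. interest=⌊166197·157/10000⌋=2609; principal=9801-2609=7192; balance=166197-7192=159005
7. interest=⌊159005·157/10000⌋=2496; principal=9801-2496=7305; balance=159005-7305=151700
8. interest=⌊151700·157/10000⌋=2381; principal=9801-2381=7420; balance=151700-7420=144280
9. interest=⌊144280·157/10000⌋=2265; principal=9801-2265=7536; balance=144280-7536=136744
10. interest=⌊136744·157/10000⌋=2146; principal=9801-2146=7655; balance=136744-7655=129089
11. interest=⌊129089·157/10000⌋=2026; principal=9801-2026=7775; balance=129089-7775=121314
12. interest=⌊121314·157/10000⌋=1904; principal=9801-1904=7897; balance=121314-7897=113417
13. interest=⌊113417·157/10000⌋=1780; principal=9801-1780=8021; balance=113417-8021=105396
14. interest=⌊105396·157/10000⌋=1654; principal=9801-1654=8147; balance=105396-8147=97249
15. interest=⌊97249·157/10000⌋=1526; principal=9801-1526=8275; balance=97249-8275=88974
16. interest=⌊88974·157/10000⌋=1396; principal=9801-1396=8405; balance=88974-8405=80569
17. interest=⌊80569·157/10000⌋=1264; principal=9801-1264=8537; balance=80569-8537=72032
18. interest=⌊72032·157/10000⌋=1130; principal=9801-1130=8671; balance=72032-8671=63361
19. interest=⌊63361·157/10000⌋=994; principal=9801-994=8807; balance=63361-8807=54554
20. interest=⌊54554·157/10000⌋=856; principal=9801-856=8945; balance=54554-8945=45609
21. interest=⌊45609·157/10000⌋=716; principal=9801-716=9085; balance=45609-9085=36524
22. interest=⌊36524·157/10000⌋=573; principal=9801-573=9228; balance=36524-9228=27296
23. interest=⌊27296·157/10000⌋=428; principal=9801-428=9373; balance=27296-9373=17923
24. interest=⌊17923·157/10000⌋=281; principal=9801-281=9520; balance=17923-9520=8403
25. interest=⌊8403·157/10000⌋=131; principal=min(9801-131,8403)=8403; balance=8403-8403=0

1 3148 6653 193872
2 3043 6758 187114
3 2937 6864 180250
4 2829 6972 173278
5 2720 7081 166197
6 2609 7192 159005
7 2496 7305 151700
8 2381 7420 144280
9 2265 7536 136744
10 2146 7655 129089
11 2026 7775 121314
12 1904 7897 113417
13 1780 8021 105396
14 1654 8147 97249
15 1526 8275 88974
16 1396 8405 80569
17 1264 8537 72032
18 1130 8671 63361
19 994 8807 54554
20 856 8945 45609
21 716 9085 36524
22 573 9228 27296
23 428 9373 17923
24 281 9520 8403
25 131 8403 0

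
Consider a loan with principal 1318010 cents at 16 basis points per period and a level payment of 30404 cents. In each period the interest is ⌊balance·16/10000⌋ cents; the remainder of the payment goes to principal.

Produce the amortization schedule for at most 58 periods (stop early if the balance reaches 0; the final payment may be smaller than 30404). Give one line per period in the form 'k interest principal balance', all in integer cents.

1. interest=⌊1318010·16/10000⌋=2108; principal=30404-2108=28296; balance=1318010-28296=1289714
2. interest=⌊1289714·16/10000⌋=2063; principal=30404-2063=28341; balance=1289714-28341=1261373
3. interest=⌊1261373·16/10000⌋=2018; principal=30404-2018=28386; balance=1261373-28386=1232987
4. interest=⌊1232987·16/10000⌋=1972; principal=30404-1972=28432; balance=1232987-28432=1204555
5. interest=⌊1204555·16/10000⌋=1927; principal=30404-1927=28477; balance=1204555-28477=1176078
6. interest=⌊1176078·16/10000⌋=1881; principal=30404-1881=28523; balance=1176078-28523=1147555
7. interest=⌊1147555·16/10000⌋=1836; principal=30404-1836=28568; balance=1147555-28568=1118987
8. interest=⌊1118987·16/10000⌋=1790; principal=30404-1790=28614; balance=1118987-28614=1090373
9. interest=⌊1090373·16/10000⌋=1744; principal=30404-1744=28660; balance=1090373-28660=1061713
10. interest=⌊1061713·16/10000⌋=1698; principal=30404-1698=28706; balance=1061713-28706=1033007
11. interest=⌊1033007·16/10000⌋=1652; principal=30404-1652=28752; balance=1033007-28752=1004255
12. interest=⌊1004255·16/10000⌋=1606; principal=30404-1606=28798; balance=1004255-28798=975457
13. interest=⌊975457·16/10000⌋=1560; principal=30404-1560=28844; balance=975457-28844=946613
14. interest=⌊946613·16/10000⌋=1514; principal=30404-1514=28890; balance=946613-28890=917723
15. interest=⌊917723·16/10000⌋=1468; principal=30404-1468=28936; balance=917723-28936=888787
16. interest=⌊888787·16/10000⌋=1422; principal=30404-1422=28982; balance=888787-28982=859805
17. interest=⌊859805·16/10000⌋=1375; principal=30404-1375=29029; balance=859805-29029=830776
18. interest=⌊830776·16/10000⌋=1329; principal=30404-1329=29075; balance=830776-29075=801701
19. interest=⌊801701·16/10000⌋=1282; principal=30404-1282=29122; balance=801701-29122=772579
20. interest=⌊772579·16/10000⌋=1236; principal=30404-1236=29168; balance=772579-29168=743411
21. interest=⌊743411·16/10000⌋=1189; principal=30404-1189=29215; balance=743411-29215=714196
22. interest=⌊714196·16/10000⌋=1142; principal=30404-1142=29262; balance=714196-29262=684934
23. interest=⌊684934·16/10000⌋=1095; principal=30404-1095=29309; balance=684934-29309=655625
24. interest=⌊655625·16/10000⌋=1049; principal=30404-1049=29355; balance=655625-29355=626270
25. interest=⌊626270·16/10000⌋=1002; principal=30404-1002=29402; balance=626270-29402=596868
26. interest=⌊596868·16/10000⌋=954; principal=30404-954=29450; balance=596868-29450=567418
27. interest=⌊567418·16/10000⌋=907; principal=30404-907=29497; balance=567418-29497=537921
28. interest=⌊537921·16/10000⌋=860; principal=30404-860=29544; balance=537921-29544=508377
29. interest=⌊508377·16/10000⌋=813; principal=30404-813=29591; balance=508377-29591=478786
30. interest=⌊478786·16/10000⌋=766; principal=30404-766=29638; balance=478786-29638=449148
31. interest=⌊449148·16/10000⌋=718; principal=30404-718=29686; balance=449148-29686=419462
32. interest=⌊419462·16/10000⌋=671; principal=30404-671=29733; balance=419462-29733=389729
33. interest=⌊389729·16/10000⌋=623; principal=30404-623=29781; balance=389729-29781=359948
34. interest=⌊359948·16/10000⌋=575; principal=30404-575=29829; balance=359948-29829=330119
35. interest=⌊330119·16/10000⌋=528; principal=30404-528=29876; balance=330119-29876=300243
36. interest=⌊300243·16/10000⌋=480; principal=30404-480=29924; balance=300243-29924=270319
37. interest=⌊270319·16/10000⌋=432; principal=30404-432=29972; balance=270319-29972=240347
38. interest=⌊240347·16/10000⌋=384; principal=30404-384=30020; balance=240347-30020=210327
39. interest=⌊210327·16/10000⌋=336; principal=30404-336=30068; balance=210327-30068=180259
40. interest=⌊180259·16/10000⌋=288; principal=30404-288=30116; balance=180259-30116=150143
41. interest=⌊150143·16/10000⌋=240; principal=30404-240=30164; balance=150143-30164=119979
42. interest=⌊119979·16/10000⌋=191; principal=30404-191=30213; balance=119979-30213=89766
43. interest=⌊89766·16/10000⌋=143; principal=30404-143=30261; balance=89766-30261=59505
44. interest=⌊59505·16/10000⌋=95; principal=30404-95=30309; balance=59505-30309=29196
45. interest=⌊29196·16/10000⌋=46; principal=min(30404-46,29196)=29196; balance=29196-29196=0

1 2108 28296 1289714
2 2063 28341 1261373
3 2018 28386 1232987
4 1972 28432 1204555
5 1927 28477 1176078
6 1881 28523 1147555
7 1836 28568 1118987
8 1790 28614 1090373
9 1744 28660 1061713
10 1698 28706 1033007
11 1652 28752 1004255
12 1606 28798 975457
13 1560 28844 946613
14 1514 28890 917723
15 1468 28936 888787
16 1422 28982 859805
17 1375 29029 830776
18 1329 29075 801701
19 1282 29122 772579
20 1236 29168 743411
21 1189 29215 714196
22 1142 29262 684934
23 1095 29309 655625
24 1049 29355 626270
25 1002 29402 596868
26 954 29450 567418
27 907 29497 537921
28 860 29544 508377
29 813 29591 478786
30 766 29638 449148
31 718 29686 419462
32 671 29733 389729
33 623 29781 359948
34 575 29829 330119
35 528 29876 300243
36 480 29924 270319
37 432 29972 240347
38 384 30020 210327
39 336 30068 180259
40 288 30116 150143
41 240 30164 119979
42 191 30213 89766
43 143 30261 59505
44 95 30309 29196
45 46 29196 0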